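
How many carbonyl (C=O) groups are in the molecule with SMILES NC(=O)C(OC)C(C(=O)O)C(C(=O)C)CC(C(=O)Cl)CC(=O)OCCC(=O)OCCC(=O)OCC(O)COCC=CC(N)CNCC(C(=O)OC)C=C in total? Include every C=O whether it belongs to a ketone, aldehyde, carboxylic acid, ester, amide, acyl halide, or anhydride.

8

H2NCO: amide, 1 C=O (running total 1).
CH(COOH): carboxylic acid, 1 C=O (running total 2).
CH(COCH3): ketone, 1 C=O (running total 3).
CH(COCl): acyl halide, 1 C=O (running total 4).
CH2COOCH2: ester, 1 C=O (running total 5).
CH2COOCH2: ester, 1 C=O (running total 6).
CH2COOCH2: ester, 1 C=O (running total 7).
CH(COOCH3): ester, 1 C=O (running total 8).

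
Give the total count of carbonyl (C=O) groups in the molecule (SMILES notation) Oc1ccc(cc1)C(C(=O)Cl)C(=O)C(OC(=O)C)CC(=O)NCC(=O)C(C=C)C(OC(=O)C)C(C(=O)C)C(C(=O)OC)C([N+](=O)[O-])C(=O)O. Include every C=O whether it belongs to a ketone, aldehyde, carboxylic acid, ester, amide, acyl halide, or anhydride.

9

CH(COCl): acyl halide, 1 C=O (running total 1).
CO: ketone, 1 C=O (running total 2).
CH(OCOCH3): ester, 1 C=O (running total 3).
CH2CONHCH2: amide, 1 C=O (running total 4).
CO: ketone, 1 C=O (running total 5).
CH(OCOCH3): ester, 1 C=O (running total 6).
CH(COCH3): ketone, 1 C=O (running total 7).
CH(COOCH3): ester, 1 C=O (running total 8).
COOH: carboxylic acid, 1 C=O (running total 9).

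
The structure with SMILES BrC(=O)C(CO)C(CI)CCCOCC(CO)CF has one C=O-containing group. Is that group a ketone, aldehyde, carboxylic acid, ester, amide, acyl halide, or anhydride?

acyl halide

The carbonyl is in the BrCO segment: –C(=O)Br: carbonyl C bonded to C and to a halogen → acyl halide (not alkyl halide).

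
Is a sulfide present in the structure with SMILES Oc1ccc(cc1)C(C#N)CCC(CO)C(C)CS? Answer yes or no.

–OH attached directly to an aromatic ring → phenol (not alcohol); the ring itself is an arene.
pendant –C≡N: nitrile.
pendant –CH2OH on an sp³ backbone C → alcohol.
–SH on an sp³ carbon → thiol.
The groups actually present are: alcohol, arene, nitrile, phenol, thiol.

no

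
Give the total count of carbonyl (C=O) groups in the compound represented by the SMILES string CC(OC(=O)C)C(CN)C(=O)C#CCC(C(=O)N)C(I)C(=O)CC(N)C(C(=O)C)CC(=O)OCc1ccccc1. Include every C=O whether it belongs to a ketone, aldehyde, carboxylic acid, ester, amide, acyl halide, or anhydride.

CH(OCOCH3): ester, 1 C=O (running total 1).
CO: ketone, 1 C=O (running total 2).
CH(CONH2): amide, 1 C=O (running total 3).
CO: ketone, 1 C=O (running total 4).
CH(COCH3): ketone, 1 C=O (running total 5).
CH2COOCH2: ester, 1 C=O (running total 6).

6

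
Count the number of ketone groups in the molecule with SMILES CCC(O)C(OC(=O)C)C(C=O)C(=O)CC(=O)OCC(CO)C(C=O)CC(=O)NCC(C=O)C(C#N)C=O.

Working along the chain:
  CH(OH): –OH on an sp³ carbon → alcohol (secondary).
  CH(OCOCH3): pendant –OC(=O)CH3: an acyloxy group → ester.
  CH(CHO): pendant –CHO: carbonyl C bonded to C and H → aldehyde.
  CO: –C(=O)– with carbon on both sides → ketone.
  CH2COOCH2: –C(=O)–O–C with C on the carbonyl side → ester.
  CH(CH2OH): pendant –CH2OH on an sp³ backbone C → alcohol.
  CH(CHO): pendant –CHO: carbonyl C bonded to C and H → aldehyde.
  CH2CONHCH2: –C(=O)–N– linkage → amide (the N is not an amine).
  CH(CHO): pendant –CHO: carbonyl C bonded to C and H → aldehyde.
  CH(CN): pendant –C≡N: nitrile.
  CHO: terminal –CHO: carbonyl C bonded to H and C → aldehyde.
Ketone appears at: CO → 1.

1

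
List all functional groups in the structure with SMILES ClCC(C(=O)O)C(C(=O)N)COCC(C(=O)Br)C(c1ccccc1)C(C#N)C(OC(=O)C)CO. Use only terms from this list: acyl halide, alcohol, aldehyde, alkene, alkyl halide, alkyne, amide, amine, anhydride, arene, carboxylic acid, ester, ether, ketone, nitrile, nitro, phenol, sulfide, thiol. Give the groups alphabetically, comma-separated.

Working along the chain:
  ClCH2: halogen on an sp³ carbon → alkyl halide.
  CH(COOH): pendant –COOH: carbonyl C bonded to C and –OH → carboxylic acid.
  CH(CONH2): pendant –CONH2: carbonyl C bonded to C and N → amide.
  CH2OCH2: C–O–C with sp³ carbons on both sides and no adjacent C=O → ether.
  CH(COBr): pendant –C(=O)X: carbonyl C bonded to C and halogen → acyl halide.
  CH(C6H5): pendant –C6H5: benzene ring → arene.
  CH(CN): pendant –C≡N: nitrile.
  CH(OCOCH3): pendant –OC(=O)CH3: an acyloxy group → ester.
  CH2OH: –OH on an sp³ carbon → alcohol.

acyl halide, alcohol, alkyl halide, amide, arene, carboxylic acid, ester, ether, nitrile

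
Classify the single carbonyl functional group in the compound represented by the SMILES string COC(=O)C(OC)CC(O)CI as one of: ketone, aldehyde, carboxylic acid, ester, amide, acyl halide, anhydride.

ester

The carbonyl is in the CH3OOC segment: CH3O–C(=O)–: carbonyl C bonded to C and to –OCH3 → ester (not ketone + ether).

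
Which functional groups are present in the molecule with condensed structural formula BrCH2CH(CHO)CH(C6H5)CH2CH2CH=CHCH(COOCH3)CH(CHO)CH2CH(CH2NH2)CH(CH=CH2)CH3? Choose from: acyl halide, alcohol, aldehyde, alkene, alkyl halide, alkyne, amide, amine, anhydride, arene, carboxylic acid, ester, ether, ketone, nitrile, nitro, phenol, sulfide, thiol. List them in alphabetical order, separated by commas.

aldehyde, alkene, alkyl halide, amine, arene, ester

halogen on an sp³ carbon → alkyl halide.
pendant –CHO: carbonyl C bonded to C and H → aldehyde.
pendant –C6H5: benzene ring → arene.
C=C double bond → alkene.
pendant –COOCH3: carbonyl C bonded to C and –OCH3 → ester.
pendant –CHO: carbonyl C bonded to C and H → aldehyde.
pendant –CH2NH2: N on sp³ C, no adjacent C=O → amine.
pendant –CH=CH2: C=C double bond → alkene.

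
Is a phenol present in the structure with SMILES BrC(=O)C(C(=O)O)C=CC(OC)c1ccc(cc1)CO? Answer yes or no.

no

–C(=O)Br: carbonyl C bonded to C and to a halogen → acyl halide (not alkyl halide).
pendant –COOH: carbonyl C bonded to C and –OH → carboxylic acid.
C=C double bond → alkene.
pendant –OCH3: C–O–C with sp³ C, no adjacent C=O → ether.
para-disubstituted benzene ring → arene.
–OH on an sp³ carbon → alcohol.
In CH2OH, the –OH is on an sp³ carbon, not on an aromatic ring, so it is an alcohol.
The groups actually present are: acyl halide, alcohol, alkene, arene, carboxylic acid, ether.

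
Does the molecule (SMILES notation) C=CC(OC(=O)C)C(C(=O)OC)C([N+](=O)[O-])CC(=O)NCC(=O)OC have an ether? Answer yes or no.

no

C=C double bond → alkene.
pendant –OC(=O)CH3: an acyloxy group → ester.
pendant –COOCH3: carbonyl C bonded to C and –OCH3 → ester.
–NO2 on an sp³ carbon → nitro (the N=O is not a carbonyl).
–C(=O)–N– linkage → amide (the N is not an amine).
–C(=O)OCH3: carbonyl C bonded to C and to –OCH3 → ester (not ketone + ether).
In each of CH(OCOCH3), CH(COOCH3) and COOCH3, the C–O–C oxygen is adjacent to a C=O, so it belongs to an ester, not an ether.
The groups actually present are: alkene, amide, ester, nitro.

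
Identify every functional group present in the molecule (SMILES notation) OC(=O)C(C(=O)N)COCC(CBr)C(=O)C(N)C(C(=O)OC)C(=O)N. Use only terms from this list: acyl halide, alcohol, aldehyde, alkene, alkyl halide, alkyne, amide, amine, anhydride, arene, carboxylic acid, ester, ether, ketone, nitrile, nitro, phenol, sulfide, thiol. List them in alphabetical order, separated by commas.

–COOH: carbonyl C bonded to –OH and C → carboxylic acid (the –OH is not a separate alcohol).
pendant –CONH2: carbonyl C bonded to C and N → amide.
C–O–C with sp³ carbons on both sides and no adjacent C=O → ether.
pendant –CH2X: halogen on sp³ carbon → alkyl halide.
–C(=O)– with carbon on both sides → ketone.
–NH2 on an sp³ carbon with no adjacent C=O → amine.
pendant –COOCH3: carbonyl C bonded to C and –OCH3 → ester.
–C(=O)NH2: carbonyl C bonded to C and to N → amide (the N is not a separate amine).

alkyl halide, amide, amine, carboxylic acid, ester, ether, ketone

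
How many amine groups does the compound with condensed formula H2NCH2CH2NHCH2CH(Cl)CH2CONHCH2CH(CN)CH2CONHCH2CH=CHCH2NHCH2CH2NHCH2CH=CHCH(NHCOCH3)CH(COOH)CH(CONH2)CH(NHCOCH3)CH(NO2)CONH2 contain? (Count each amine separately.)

–NH2 on an sp³ carbon with no adjacent C=O → amine.
C–N–C with sp³ carbons and no adjacent C=O → amine (secondary).
halogen on an sp³ carbon → alkyl halide.
–C(=O)–N– linkage → amide (the N is not an amine).
pendant –C≡N: nitrile.
–C(=O)–N– linkage → amide (the N is not an amine).
C=C double bond → alkene.
C–N–C with sp³ carbons and no adjacent C=O → amine (secondary).
C–N–C with sp³ carbons and no adjacent C=O → amine (secondary).
C=C double bond → alkene.
pendant –NHC(=O)CH3: N bonded to a carbonyl → amide (not amine).
pendant –COOH: carbonyl C bonded to C and –OH → carboxylic acid.
pendant –CONH2: carbonyl C bonded to C and N → amide.
pendant –NHC(=O)CH3: N bonded to a carbonyl → amide (not amine).
–NO2 on an sp³ carbon → nitro (the N=O is not a carbonyl).
–C(=O)NH2: carbonyl C bonded to C and to N → amide (the N is not a separate amine).
Amine appears at: H2NCH2, CH2NHCH2, CH2NHCH2, CH2NHCH2 → 4.

4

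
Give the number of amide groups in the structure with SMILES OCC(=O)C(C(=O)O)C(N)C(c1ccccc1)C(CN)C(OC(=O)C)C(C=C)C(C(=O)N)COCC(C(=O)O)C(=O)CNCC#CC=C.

Reading the structure from left to right:
  HOCH2: HO– on an sp³ carbon → alcohol.
  CO: –C(=O)– with carbon on both sides → ketone.
  CH(COOH): pendant –COOH: carbonyl C bonded to C and –OH → carboxylic acid.
  CH(NH2): –NH2 on an sp³ carbon with no adjacent C=O → amine.
  CH(C6H5): pendant –C6H5: benzene ring → arene.
  CH(CH2NH2): pendant –CH2NH2: N on sp³ C, no adjacent C=O → amine.
  CH(OCOCH3): pendant –OC(=O)CH3: an acyloxy group → ester.
  CH(CH=CH2): pendant –CH=CH2: C=C double bond → alkene.
  CH(CONH2): pendant –CONH2: carbonyl C bonded to C and N → amide.
  CH2OCH2: C–O–C with sp³ carbons on both sides and no adjacent C=O → ether.
  CH(COOH): pendant –COOH: carbonyl C bonded to C and –OH → carboxylic acid.
  CO: –C(=O)– with carbon on both sides → ketone.
  CH2NHCH2: C–N–C with sp³ carbons and no adjacent C=O → amine (secondary).
  C≡C: C≡C triple bond → alkyne.
  CH=CH2: C=C double bond → alkene.
Amide appears at: CH(CONH2) → 1.

1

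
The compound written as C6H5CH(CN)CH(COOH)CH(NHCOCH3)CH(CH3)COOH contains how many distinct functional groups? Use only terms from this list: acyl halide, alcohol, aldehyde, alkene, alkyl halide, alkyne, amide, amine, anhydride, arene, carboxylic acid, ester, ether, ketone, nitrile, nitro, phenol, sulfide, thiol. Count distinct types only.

4

C6H5– phenyl ring → arene.
pendant –C≡N: nitrile.
pendant –COOH: carbonyl C bonded to C and –OH → carboxylic acid.
pendant –NHC(=O)CH3: N bonded to a carbonyl → amide (not amine).
–COOH: carbonyl C bonded to –OH and C → carboxylic acid (the –OH is not a separate alcohol).
Distinct types present: amide, arene, carboxylic acid, nitrile.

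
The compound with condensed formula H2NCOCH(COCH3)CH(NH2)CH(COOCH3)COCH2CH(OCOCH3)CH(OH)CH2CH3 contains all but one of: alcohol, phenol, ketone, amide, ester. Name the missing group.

ketone: present (CH(COCH3) — pendant –COCH3: carbonyl C bonded to two carbons → ketone).
ester: present (CH(COOCH3) — pendant –COOCH3: carbonyl C bonded to C and –OCH3 → ester).
amide: present (H2NCO — –C(=O)NH2: carbonyl C bonded to C and to N → amide (the N is not a separate amine)).
alcohol: present (CH(OH) — –OH on an sp³ carbon → alcohol (secondary)).
phenol: absent. In CH(OH), the –OH is on an sp³ carbon, not on an aromatic ring, so it is an alcohol.

phenol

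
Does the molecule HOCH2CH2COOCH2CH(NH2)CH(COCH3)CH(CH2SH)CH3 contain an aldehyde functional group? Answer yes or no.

no

Working along the chain:
  HOCH2: HO– on an sp³ carbon → alcohol.
  CH2COOCH2: –C(=O)–O–C with C on the carbonyl side → ester.
  CH(NH2): –NH2 on an sp³ carbon with no adjacent C=O → amine.
  CH(COCH3): pendant –COCH3: carbonyl C bonded to two carbons → ketone.
  CH(CH2SH): pendant –CH2SH → thiol.
In CH(COCH3), the carbonyl carbon is bonded to two carbons, so it is a ketone, not an aldehyde.
The groups actually present are: alcohol, amine, ester, ketone, thiol.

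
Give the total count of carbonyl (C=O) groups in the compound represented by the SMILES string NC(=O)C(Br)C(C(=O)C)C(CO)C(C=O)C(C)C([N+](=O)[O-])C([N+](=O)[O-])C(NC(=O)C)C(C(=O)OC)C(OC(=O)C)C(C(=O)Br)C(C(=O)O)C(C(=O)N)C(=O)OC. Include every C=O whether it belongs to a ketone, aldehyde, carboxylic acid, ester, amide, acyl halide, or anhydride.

H2NCO: amide, 1 C=O (running total 1).
CH(COCH3): ketone, 1 C=O (running total 2).
CH(CHO): aldehyde, 1 C=O (running total 3).
CH(NHCOCH3): amide, 1 C=O (running total 4).
CH(COOCH3): ester, 1 C=O (running total 5).
CH(OCOCH3): ester, 1 C=O (running total 6).
CH(COBr): acyl halide, 1 C=O (running total 7).
CH(COOH): carboxylic acid, 1 C=O (running total 8).
CH(CONH2): amide, 1 C=O (running total 9).
COOCH3: ester, 1 C=O (running total 10).

10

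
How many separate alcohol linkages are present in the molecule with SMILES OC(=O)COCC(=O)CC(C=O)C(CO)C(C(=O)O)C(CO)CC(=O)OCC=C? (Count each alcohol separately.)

2

Reading the structure from left to right:
  HOOC: –COOH: carbonyl C bonded to –OH and C → carboxylic acid (the –OH is not a separate alcohol).
  CH2OCH2: C–O–C with sp³ carbons on both sides and no adjacent C=O → ether.
  CO: –C(=O)– with carbon on both sides → ketone.
  CH(CHO): pendant –CHO: carbonyl C bonded to C and H → aldehyde.
  CH(CH2OH): pendant –CH2OH on an sp³ backbone C → alcohol.
  CH(COOH): pendant –COOH: carbonyl C bonded to C and –OH → carboxylic acid.
  CH(CH2OH): pendant –CH2OH on an sp³ backbone C → alcohol.
  CH2COOCH2: –C(=O)–O–C with C on the carbonyl side → ester.
  CH=CH2: C=C double bond → alkene.
Alcohol appears at: CH(CH2OH), CH(CH2OH) → 2.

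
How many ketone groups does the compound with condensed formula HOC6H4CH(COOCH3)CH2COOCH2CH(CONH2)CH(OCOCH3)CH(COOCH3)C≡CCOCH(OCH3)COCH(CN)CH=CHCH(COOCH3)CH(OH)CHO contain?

2

–OH attached directly to an aromatic ring → phenol (not alcohol); the ring itself is an arene.
pendant –COOCH3: carbonyl C bonded to C and –OCH3 → ester.
–C(=O)–O–C with C on the carbonyl side → ester.
pendant –CONH2: carbonyl C bonded to C and N → amide.
pendant –OC(=O)CH3: an acyloxy group → ester.
pendant –COOCH3: carbonyl C bonded to C and –OCH3 → ester.
C≡C triple bond → alkyne.
–C(=O)– with carbon on both sides → ketone.
pendant –OCH3: C–O–C with sp³ C, no adjacent C=O → ether.
–C(=O)– with carbon on both sides → ketone.
pendant –C≡N: nitrile.
C=C double bond → alkene.
pendant –COOCH3: carbonyl C bonded to C and –OCH3 → ester.
–OH on an sp³ carbon → alcohol (secondary).
terminal –CHO: carbonyl C bonded to H and C → aldehyde.
Ketone appears at: CO, CO → 2.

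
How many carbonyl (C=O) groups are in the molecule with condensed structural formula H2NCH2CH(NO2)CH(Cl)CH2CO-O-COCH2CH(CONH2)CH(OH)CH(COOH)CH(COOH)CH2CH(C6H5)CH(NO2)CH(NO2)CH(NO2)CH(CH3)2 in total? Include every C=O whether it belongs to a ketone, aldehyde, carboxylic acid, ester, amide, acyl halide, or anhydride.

CH2CO-O-COCH2: anhydride, 2 C=O (running total 2).
CH(CONH2): amide, 1 C=O (running total 3).
CH(COOH): carboxylic acid, 1 C=O (running total 4).
CH(COOH): carboxylic acid, 1 C=O (running total 5).

5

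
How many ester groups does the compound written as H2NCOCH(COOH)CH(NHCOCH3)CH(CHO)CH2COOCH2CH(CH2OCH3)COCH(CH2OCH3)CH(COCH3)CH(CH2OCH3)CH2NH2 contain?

–C(=O)NH2: carbonyl C bonded to C and to N → amide (the N is not a separate amine).
pendant –COOH: carbonyl C bonded to C and –OH → carboxylic acid.
pendant –NHC(=O)CH3: N bonded to a carbonyl → amide (not amine).
pendant –CHO: carbonyl C bonded to C and H → aldehyde.
–C(=O)–O–C with C on the carbonyl side → ester.
pendant –CH2OCH3: C–O–C linkage → ether.
–C(=O)– with carbon on both sides → ketone.
pendant –CH2OCH3: C–O–C linkage → ether.
pendant –COCH3: carbonyl C bonded to two carbons → ketone.
pendant –CH2OCH3: C–O–C linkage → ether.
–NH2 on an sp³ carbon with no adjacent C=O → amine.
Ester appears at: CH2COOCH2 → 1.

1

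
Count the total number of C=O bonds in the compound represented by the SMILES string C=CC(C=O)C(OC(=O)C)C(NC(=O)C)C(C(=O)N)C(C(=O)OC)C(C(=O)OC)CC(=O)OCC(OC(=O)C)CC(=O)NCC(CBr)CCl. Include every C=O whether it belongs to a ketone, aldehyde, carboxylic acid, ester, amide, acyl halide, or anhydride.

CH(CHO): aldehyde, 1 C=O (running total 1).
CH(OCOCH3): ester, 1 C=O (running total 2).
CH(NHCOCH3): amide, 1 C=O (running total 3).
CH(CONH2): amide, 1 C=O (running total 4).
CH(COOCH3): ester, 1 C=O (running total 5).
CH(COOCH3): ester, 1 C=O (running total 6).
CH2COOCH2: ester, 1 C=O (running total 7).
CH(OCOCH3): ester, 1 C=O (running total 8).
CH2CONHCH2: amide, 1 C=O (running total 9).

9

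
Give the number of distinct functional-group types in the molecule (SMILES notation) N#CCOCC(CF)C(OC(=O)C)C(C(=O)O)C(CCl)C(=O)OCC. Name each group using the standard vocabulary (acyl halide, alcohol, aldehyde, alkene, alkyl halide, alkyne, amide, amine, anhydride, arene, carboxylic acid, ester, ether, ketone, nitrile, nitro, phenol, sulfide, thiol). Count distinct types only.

Reading the structure from left to right:
  N≡C: N≡C–: carbon triple-bonded to nitrogen → nitrile.
  CH2OCH2: C–O–C with sp³ carbons on both sides and no adjacent C=O → ether.
  CH(CH2F): pendant –CH2X: halogen on sp³ carbon → alkyl halide.
  CH(OCOCH3): pendant –OC(=O)CH3: an acyloxy group → ester.
  CH(COOH): pendant –COOH: carbonyl C bonded to C and –OH → carboxylic acid.
  CH(CH2Cl): pendant –CH2X: halogen on sp³ carbon → alkyl halide.
  COOCH2CH3: –C(=O)OCH2CH3: carbonyl C bonded to C and to –OEt → ester.
Distinct types present: alkyl halide, carboxylic acid, ester, ether, nitrile.

5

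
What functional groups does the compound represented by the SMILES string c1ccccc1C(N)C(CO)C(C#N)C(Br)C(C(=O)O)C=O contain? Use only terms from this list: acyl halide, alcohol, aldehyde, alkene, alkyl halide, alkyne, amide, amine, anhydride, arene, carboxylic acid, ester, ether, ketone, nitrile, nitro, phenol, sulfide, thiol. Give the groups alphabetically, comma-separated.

alcohol, aldehyde, alkyl halide, amine, arene, carboxylic acid, nitrile

Reading the structure from left to right:
  C6H5: C6H5– phenyl ring → arene.
  CH(NH2): –NH2 on an sp³ carbon with no adjacent C=O → amine.
  CH(CH2OH): pendant –CH2OH on an sp³ backbone C → alcohol.
  CH(CN): pendant –C≡N: nitrile.
  CH(Br): halogen on an sp³ carbon → alkyl halide.
  CH(COOH): pendant –COOH: carbonyl C bonded to C and –OH → carboxylic acid.
  CHO: terminal –CHO: carbonyl C bonded to H and C → aldehyde.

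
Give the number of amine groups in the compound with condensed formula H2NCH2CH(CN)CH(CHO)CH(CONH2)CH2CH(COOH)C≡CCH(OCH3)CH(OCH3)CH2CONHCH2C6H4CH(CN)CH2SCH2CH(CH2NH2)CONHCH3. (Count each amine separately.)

Taking each segment in turn:
  H2NCH2: –NH2 on an sp³ carbon with no adjacent C=O → amine.
  CH(CN): pendant –C≡N: nitrile.
  CH(CHO): pendant –CHO: carbonyl C bonded to C and H → aldehyde.
  CH(CONH2): pendant –CONH2: carbonyl C bonded to C and N → amide.
  CH(COOH): pendant –COOH: carbonyl C bonded to C and –OH → carboxylic acid.
  C≡C: C≡C triple bond → alkyne.
  CH(OCH3): pendant –OCH3: C–O–C with sp³ C, no adjacent C=O → ether.
  CH(OCH3): pendant –OCH3: C–O–C with sp³ C, no adjacent C=O → ether.
  CH2CONHCH2: –C(=O)–N– linkage → amide (the N is not an amine).
  C6H4: para-disubstituted benzene ring → arene.
  CH(CN): pendant –C≡N: nitrile.
  CH2SCH2: C–S–C linkage → sulfide (thioether).
  CH(CH2NH2): pendant –CH2NH2: N on sp³ C, no adjacent C=O → amine.
  CONHCH3: –C(=O)NHCH3: carbonyl C bonded to C and to N → amide (the N is not an amine).
Amine appears at: H2NCH2, CH(CH2NH2) → 2.

2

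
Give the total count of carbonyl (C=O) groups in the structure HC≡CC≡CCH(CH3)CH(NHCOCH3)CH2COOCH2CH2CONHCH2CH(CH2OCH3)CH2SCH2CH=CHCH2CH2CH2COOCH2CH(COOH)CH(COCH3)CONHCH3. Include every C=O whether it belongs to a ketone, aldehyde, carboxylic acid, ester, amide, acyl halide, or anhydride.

CH(NHCOCH3): amide, 1 C=O (running total 1).
CH2COOCH2: ester, 1 C=O (running total 2).
CH2CONHCH2: amide, 1 C=O (running total 3).
CH2COOCH2: ester, 1 C=O (running total 4).
CH(COOH): carboxylic acid, 1 C=O (running total 5).
CH(COCH3): ketone, 1 C=O (running total 6).
CONHCH3: amide, 1 C=O (running total 7).

7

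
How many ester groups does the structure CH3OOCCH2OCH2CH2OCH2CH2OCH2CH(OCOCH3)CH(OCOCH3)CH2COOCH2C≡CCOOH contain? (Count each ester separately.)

4

Reading the structure from left to right:
  CH3OOC: CH3O–C(=O)–: carbonyl C bonded to C and to –OCH3 → ester (not ketone + ether).
  CH2OCH2: C–O–C with sp³ carbons on both sides and no adjacent C=O → ether.
  CH2OCH2: C–O–C with sp³ carbons on both sides and no adjacent C=O → ether.
  CH2OCH2: C–O–C with sp³ carbons on both sides and no adjacent C=O → ether.
  CH(OCOCH3): pendant –OC(=O)CH3: an acyloxy group → ester.
  CH(OCOCH3): pendant –OC(=O)CH3: an acyloxy group → ester.
  CH2COOCH2: –C(=O)–O–C with C on the carbonyl side → ester.
  C≡C: C≡C triple bond → alkyne.
  COOH: –COOH: carbonyl C bonded to –OH and C → carboxylic acid (the –OH is not a separate alcohol).
Ester appears at: CH3OOC, CH(OCOCH3), CH(OCOCH3), CH2COOCH2 → 4.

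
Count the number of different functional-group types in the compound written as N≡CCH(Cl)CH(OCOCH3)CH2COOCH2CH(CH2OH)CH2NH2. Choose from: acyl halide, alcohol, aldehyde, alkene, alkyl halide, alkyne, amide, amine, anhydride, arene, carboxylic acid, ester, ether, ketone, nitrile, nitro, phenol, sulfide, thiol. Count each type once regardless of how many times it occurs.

Working along the chain:
  N≡C: N≡C–: carbon triple-bonded to nitrogen → nitrile.
  CH(Cl): halogen on an sp³ carbon → alkyl halide.
  CH(OCOCH3): pendant –OC(=O)CH3: an acyloxy group → ester.
  CH2COOCH2: –C(=O)–O–C with C on the carbonyl side → ester.
  CH(CH2OH): pendant –CH2OH on an sp³ backbone C → alcohol.
  CH2NH2: –NH2 on an sp³ carbon with no adjacent C=O → amine.
Distinct types present: alcohol, alkyl halide, amine, ester, nitrile.

5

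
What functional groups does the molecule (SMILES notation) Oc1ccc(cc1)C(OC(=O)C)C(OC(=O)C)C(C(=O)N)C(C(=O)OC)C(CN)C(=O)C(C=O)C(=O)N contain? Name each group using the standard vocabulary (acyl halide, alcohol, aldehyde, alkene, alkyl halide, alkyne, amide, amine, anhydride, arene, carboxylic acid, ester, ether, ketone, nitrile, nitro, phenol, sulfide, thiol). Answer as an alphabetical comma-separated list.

aldehyde, amide, amine, arene, ester, ketone, phenol

Reading the structure from left to right:
  HOC6H4: –OH attached directly to an aromatic ring → phenol (not alcohol); the ring itself is an arene.
  CH(OCOCH3): pendant –OC(=O)CH3: an acyloxy group → ester.
  CH(OCOCH3): pendant –OC(=O)CH3: an acyloxy group → ester.
  CH(CONH2): pendant –CONH2: carbonyl C bonded to C and N → amide.
  CH(COOCH3): pendant –COOCH3: carbonyl C bonded to C and –OCH3 → ester.
  CH(CH2NH2): pendant –CH2NH2: N on sp³ C, no adjacent C=O → amine.
  CO: –C(=O)– with carbon on both sides → ketone.
  CH(CHO): pendant –CHO: carbonyl C bonded to C and H → aldehyde.
  CONH2: –C(=O)NH2: carbonyl C bonded to C and to N → amide (the N is not a separate amine).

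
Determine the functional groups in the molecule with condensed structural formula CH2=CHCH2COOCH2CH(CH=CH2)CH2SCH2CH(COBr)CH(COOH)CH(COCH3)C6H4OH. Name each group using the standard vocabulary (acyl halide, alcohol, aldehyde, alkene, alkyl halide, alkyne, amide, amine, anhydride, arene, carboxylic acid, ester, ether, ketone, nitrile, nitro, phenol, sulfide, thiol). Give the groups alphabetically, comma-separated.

acyl halide, alkene, arene, carboxylic acid, ester, ketone, phenol, sulfide

Working along the chain:
  CH2=CH: C=C double bond → alkene.
  CH2COOCH2: –C(=O)–O–C with C on the carbonyl side → ester.
  CH(CH=CH2): pendant –CH=CH2: C=C double bond → alkene.
  CH2SCH2: C–S–C linkage → sulfide (thioether).
  CH(COBr): pendant –C(=O)X: carbonyl C bonded to C and halogen → acyl halide.
  CH(COOH): pendant –COOH: carbonyl C bonded to C and –OH → carboxylic acid.
  CH(COCH3): pendant –COCH3: carbonyl C bonded to two carbons → ketone.
  C6H4OH: –OH attached directly to an aromatic ring → phenol (not alcohol); the ring itself is an arene.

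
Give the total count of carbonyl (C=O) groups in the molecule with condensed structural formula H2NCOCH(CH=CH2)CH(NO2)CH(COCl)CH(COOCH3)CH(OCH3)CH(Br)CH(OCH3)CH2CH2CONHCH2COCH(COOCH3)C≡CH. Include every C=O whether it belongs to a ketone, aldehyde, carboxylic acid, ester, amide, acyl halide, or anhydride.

H2NCO: amide, 1 C=O (running total 1).
CH(COCl): acyl halide, 1 C=O (running total 2).
CH(COOCH3): ester, 1 C=O (running total 3).
CH2CONHCH2: amide, 1 C=O (running total 4).
CO: ketone, 1 C=O (running total 5).
CH(COOCH3): ester, 1 C=O (running total 6).

6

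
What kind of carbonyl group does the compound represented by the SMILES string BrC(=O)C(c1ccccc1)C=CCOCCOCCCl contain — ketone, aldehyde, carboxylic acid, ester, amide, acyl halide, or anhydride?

The carbonyl is in the BrCO segment: –C(=O)Br: carbonyl C bonded to C and to a halogen → acyl halide (not alkyl halide).

acyl halide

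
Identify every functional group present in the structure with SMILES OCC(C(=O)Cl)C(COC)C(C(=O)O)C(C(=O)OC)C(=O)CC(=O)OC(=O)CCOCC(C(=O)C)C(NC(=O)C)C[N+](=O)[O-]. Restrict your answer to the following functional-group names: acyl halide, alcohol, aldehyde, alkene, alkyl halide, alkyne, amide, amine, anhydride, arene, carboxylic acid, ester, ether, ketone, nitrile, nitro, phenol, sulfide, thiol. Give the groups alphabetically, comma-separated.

acyl halide, alcohol, amide, anhydride, carboxylic acid, ester, ether, ketone, nitro

HO– on an sp³ carbon → alcohol.
pendant –C(=O)X: carbonyl C bonded to C and halogen → acyl halide.
pendant –CH2OCH3: C–O–C linkage → ether.
pendant –COOH: carbonyl C bonded to C and –OH → carboxylic acid.
pendant –COOCH3: carbonyl C bonded to C and –OCH3 → ester.
–C(=O)– with carbon on both sides → ketone.
two acyl groups sharing one oxygen, –C(=O)–O–C(=O)– → anhydride.
C–O–C with sp³ carbons on both sides and no adjacent C=O → ether.
pendant –COCH3: carbonyl C bonded to two carbons → ketone.
pendant –NHC(=O)CH3: N bonded to a carbonyl → amide (not amine).
–NO2 on carbon → nitro group.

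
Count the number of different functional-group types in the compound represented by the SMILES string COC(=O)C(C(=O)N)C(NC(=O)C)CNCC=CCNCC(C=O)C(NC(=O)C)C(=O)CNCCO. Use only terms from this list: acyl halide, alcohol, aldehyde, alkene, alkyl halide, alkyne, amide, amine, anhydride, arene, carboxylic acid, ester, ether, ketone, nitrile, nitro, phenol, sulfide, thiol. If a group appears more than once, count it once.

7

CH3O–C(=O)–: carbonyl C bonded to C and to –OCH3 → ester (not ketone + ether).
pendant –CONH2: carbonyl C bonded to C and N → amide.
pendant –NHC(=O)CH3: N bonded to a carbonyl → amide (not amine).
C–N–C with sp³ carbons and no adjacent C=O → amine (secondary).
C=C double bond → alkene.
C–N–C with sp³ carbons and no adjacent C=O → amine (secondary).
pendant –CHO: carbonyl C bonded to C and H → aldehyde.
pendant –NHC(=O)CH3: N bonded to a carbonyl → amide (not amine).
–C(=O)– with carbon on both sides → ketone.
C–N–C with sp³ carbons and no adjacent C=O → amine (secondary).
–OH on an sp³ carbon → alcohol.
Distinct types present: alcohol, aldehyde, alkene, amide, amine, ester, ketone.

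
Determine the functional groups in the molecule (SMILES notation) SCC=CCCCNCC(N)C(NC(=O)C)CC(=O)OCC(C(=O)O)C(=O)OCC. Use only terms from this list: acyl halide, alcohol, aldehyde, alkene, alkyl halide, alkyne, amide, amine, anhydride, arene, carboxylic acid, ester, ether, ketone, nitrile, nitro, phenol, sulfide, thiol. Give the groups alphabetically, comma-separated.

–SH on an sp³ carbon → thiol.
C=C double bond → alkene.
C–N–C with sp³ carbons and no adjacent C=O → amine (secondary).
–NH2 on an sp³ carbon with no adjacent C=O → amine.
pendant –NHC(=O)CH3: N bonded to a carbonyl → amide (not amine).
–C(=O)–O–C with C on the carbonyl side → ester.
pendant –COOH: carbonyl C bonded to C and –OH → carboxylic acid.
–C(=O)OCH2CH3: carbonyl C bonded to C and to –OEt → ester.

alkene, amide, amine, carboxylic acid, ester, thiol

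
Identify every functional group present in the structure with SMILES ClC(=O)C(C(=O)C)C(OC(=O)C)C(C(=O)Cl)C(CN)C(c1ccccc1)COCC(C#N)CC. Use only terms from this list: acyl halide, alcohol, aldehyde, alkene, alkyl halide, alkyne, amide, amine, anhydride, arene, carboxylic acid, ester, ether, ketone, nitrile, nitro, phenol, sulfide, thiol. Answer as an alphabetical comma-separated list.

Working along the chain:
  ClCO: –C(=O)Cl: carbonyl C bonded to C and to a halogen → acyl halide (not alkyl halide).
  CH(COCH3): pendant –COCH3: carbonyl C bonded to two carbons → ketone.
  CH(OCOCH3): pendant –OC(=O)CH3: an acyloxy group → ester.
  CH(COCl): pendant –C(=O)X: carbonyl C bonded to C and halogen → acyl halide.
  CH(CH2NH2): pendant –CH2NH2: N on sp³ C, no adjacent C=O → amine.
  CH(C6H5): pendant –C6H5: benzene ring → arene.
  CH2OCH2: C–O–C with sp³ carbons on both sides and no adjacent C=O → ether.
  CH(CN): pendant –C≡N: nitrile.

acyl halide, amine, arene, ester, ether, ketone, nitrile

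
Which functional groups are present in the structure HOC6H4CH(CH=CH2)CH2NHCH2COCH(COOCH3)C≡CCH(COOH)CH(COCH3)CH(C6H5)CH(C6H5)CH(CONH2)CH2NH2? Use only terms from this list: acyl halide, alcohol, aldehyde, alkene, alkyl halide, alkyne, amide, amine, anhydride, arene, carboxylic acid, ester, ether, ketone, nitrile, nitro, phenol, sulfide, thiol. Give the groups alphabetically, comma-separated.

Working along the chain:
  HOC6H4: –OH attached directly to an aromatic ring → phenol (not alcohol); the ring itself is an arene.
  CH(CH=CH2): pendant –CH=CH2: C=C double bond → alkene.
  CH2NHCH2: C–N–C with sp³ carbons and no adjacent C=O → amine (secondary).
  CO: –C(=O)– with carbon on both sides → ketone.
  CH(COOCH3): pendant –COOCH3: carbonyl C bonded to C and –OCH3 → ester.
  C≡C: C≡C triple bond → alkyne.
  CH(COOH): pendant –COOH: carbonyl C bonded to C and –OH → carboxylic acid.
  CH(COCH3): pendant –COCH3: carbonyl C bonded to two carbons → ketone.
  CH(C6H5): pendant –C6H5: benzene ring → arene.
  CH(C6H5): pendant –C6H5: benzene ring → arene.
  CH(CONH2): pendant –CONH2: carbonyl C bonded to C and N → amide.
  CH2NH2: –NH2 on an sp³ carbon with no adjacent C=O → amine.

alkene, alkyne, amide, amine, arene, carboxylic acid, ester, ketone, phenol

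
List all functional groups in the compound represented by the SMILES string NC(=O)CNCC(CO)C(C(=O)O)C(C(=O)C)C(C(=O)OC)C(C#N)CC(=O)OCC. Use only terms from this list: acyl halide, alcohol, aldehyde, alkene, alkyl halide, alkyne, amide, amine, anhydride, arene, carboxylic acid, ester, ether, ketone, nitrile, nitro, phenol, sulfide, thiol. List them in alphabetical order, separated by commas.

Working along the chain:
  H2NCO: –C(=O)NH2: carbonyl C bonded to C and to N → amide (the N is not a separate amine).
  CH2NHCH2: C–N–C with sp³ carbons and no adjacent C=O → amine (secondary).
  CH(CH2OH): pendant –CH2OH on an sp³ backbone C → alcohol.
  CH(COOH): pendant –COOH: carbonyl C bonded to C and –OH → carboxylic acid.
  CH(COCH3): pendant –COCH3: carbonyl C bonded to two carbons → ketone.
  CH(COOCH3): pendant –COOCH3: carbonyl C bonded to C and –OCH3 → ester.
  CH(CN): pendant –C≡N: nitrile.
  CH2COOCH2: –C(=O)–O–C with C on the carbonyl side → ester.

alcohol, amide, amine, carboxylic acid, ester, ketone, nitrile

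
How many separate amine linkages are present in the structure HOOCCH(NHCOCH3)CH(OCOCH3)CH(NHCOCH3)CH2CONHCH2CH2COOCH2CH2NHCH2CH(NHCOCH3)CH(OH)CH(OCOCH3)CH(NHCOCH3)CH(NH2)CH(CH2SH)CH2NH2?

–COOH: carbonyl C bonded to –OH and C → carboxylic acid (the –OH is not a separate alcohol).
pendant –NHC(=O)CH3: N bonded to a carbonyl → amide (not amine).
pendant –OC(=O)CH3: an acyloxy group → ester.
pendant –NHC(=O)CH3: N bonded to a carbonyl → amide (not amine).
–C(=O)–N– linkage → amide (the N is not an amine).
–C(=O)–O–C with C on the carbonyl side → ester.
C–N–C with sp³ carbons and no adjacent C=O → amine (secondary).
pendant –NHC(=O)CH3: N bonded to a carbonyl → amide (not amine).
–OH on an sp³ carbon → alcohol (secondary).
pendant –OC(=O)CH3: an acyloxy group → ester.
pendant –NHC(=O)CH3: N bonded to a carbonyl → amide (not amine).
–NH2 on an sp³ carbon with no adjacent C=O → amine.
pendant –CH2SH → thiol.
–NH2 on an sp³ carbon with no adjacent C=O → amine.
Amine appears at: CH2NHCH2, CH(NH2), CH2NH2 → 3.

3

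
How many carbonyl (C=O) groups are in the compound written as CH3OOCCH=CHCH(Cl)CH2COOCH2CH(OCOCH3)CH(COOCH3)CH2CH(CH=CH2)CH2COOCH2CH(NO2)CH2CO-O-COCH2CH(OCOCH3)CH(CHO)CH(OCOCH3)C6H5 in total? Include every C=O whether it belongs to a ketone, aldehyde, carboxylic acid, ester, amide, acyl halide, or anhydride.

CH3OOC: ester, 1 C=O (running total 1).
CH2COOCH2: ester, 1 C=O (running total 2).
CH(OCOCH3): ester, 1 C=O (running total 3).
CH(COOCH3): ester, 1 C=O (running total 4).
CH2COOCH2: ester, 1 C=O (running total 5).
CH2CO-O-COCH2: anhydride, 2 C=O (running total 7).
CH(OCOCH3): ester, 1 C=O (running total 8).
CH(CHO): aldehyde, 1 C=O (running total 9).
CH(OCOCH3): ester, 1 C=O (running total 10).

10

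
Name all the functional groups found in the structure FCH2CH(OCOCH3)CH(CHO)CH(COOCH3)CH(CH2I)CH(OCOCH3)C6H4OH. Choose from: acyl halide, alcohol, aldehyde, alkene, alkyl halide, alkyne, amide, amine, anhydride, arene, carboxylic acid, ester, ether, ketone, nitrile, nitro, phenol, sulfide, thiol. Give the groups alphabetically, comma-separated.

aldehyde, alkyl halide, arene, ester, phenol

halogen on an sp³ carbon → alkyl halide.
pendant –OC(=O)CH3: an acyloxy group → ester.
pendant –CHO: carbonyl C bonded to C and H → aldehyde.
pendant –COOCH3: carbonyl C bonded to C and –OCH3 → ester.
pendant –CH2X: halogen on sp³ carbon → alkyl halide.
pendant –OC(=O)CH3: an acyloxy group → ester.
–OH attached directly to an aromatic ring → phenol (not alcohol); the ring itself is an arene.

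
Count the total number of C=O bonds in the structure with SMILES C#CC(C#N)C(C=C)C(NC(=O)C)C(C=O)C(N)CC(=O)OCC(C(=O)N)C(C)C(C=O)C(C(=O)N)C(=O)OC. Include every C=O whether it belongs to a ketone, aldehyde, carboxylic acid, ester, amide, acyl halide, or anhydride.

7

CH(NHCOCH3): amide, 1 C=O (running total 1).
CH(CHO): aldehyde, 1 C=O (running total 2).
CH2COOCH2: ester, 1 C=O (running total 3).
CH(CONH2): amide, 1 C=O (running total 4).
CH(CHO): aldehyde, 1 C=O (running total 5).
CH(CONH2): amide, 1 C=O (running total 6).
COOCH3: ester, 1 C=O (running total 7).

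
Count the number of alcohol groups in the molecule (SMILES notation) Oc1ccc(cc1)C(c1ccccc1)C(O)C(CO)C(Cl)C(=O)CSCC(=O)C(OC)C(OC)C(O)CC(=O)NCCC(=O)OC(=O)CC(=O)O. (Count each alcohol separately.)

3

Working along the chain:
  HOC6H4: –OH attached directly to an aromatic ring → phenol (not alcohol); the ring itself is an arene.
  CH(C6H5): pendant –C6H5: benzene ring → arene.
  CH(OH): –OH on an sp³ carbon → alcohol (secondary).
  CH(CH2OH): pendant –CH2OH on an sp³ backbone C → alcohol.
  CH(Cl): halogen on an sp³ carbon → alkyl halide.
  CO: –C(=O)– with carbon on both sides → ketone.
  CH2SCH2: C–S–C linkage → sulfide (thioether).
  CO: –C(=O)– with carbon on both sides → ketone.
  CH(OCH3): pendant –OCH3: C–O–C with sp³ C, no adjacent C=O → ether.
  CH(OCH3): pendant –OCH3: C–O–C with sp³ C, no adjacent C=O → ether.
  CH(OH): –OH on an sp³ carbon → alcohol (secondary).
  CH2CONHCH2: –C(=O)–N– linkage → amide (the N is not an amine).
  CH2CO-O-COCH2: two acyl groups sharing one oxygen, –C(=O)–O–C(=O)– → anhydride.
  COOH: –COOH: carbonyl C bonded to –OH and C → carboxylic acid (the –OH is not a separate alcohol).
Alcohol appears at: CH(OH), CH(CH2OH), CH(OH) → 3.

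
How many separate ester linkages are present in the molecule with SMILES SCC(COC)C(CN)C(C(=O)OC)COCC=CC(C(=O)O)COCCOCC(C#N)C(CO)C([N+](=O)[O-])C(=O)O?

Taking each segment in turn:
  HSCH2: –SH on an sp³ carbon → thiol.
  CH(CH2OCH3): pendant –CH2OCH3: C–O–C linkage → ether.
  CH(CH2NH2): pendant –CH2NH2: N on sp³ C, no adjacent C=O → amine.
  CH(COOCH3): pendant –COOCH3: carbonyl C bonded to C and –OCH3 → ester.
  CH2OCH2: C–O–C with sp³ carbons on both sides and no adjacent C=O → ether.
  CH=CH: C=C double bond → alkene.
  CH(COOH): pendant –COOH: carbonyl C bonded to C and –OH → carboxylic acid.
  CH2OCH2: C–O–C with sp³ carbons on both sides and no adjacent C=O → ether.
  CH2OCH2: C–O–C with sp³ carbons on both sides and no adjacent C=O → ether.
  CH(CN): pendant –C≡N: nitrile.
  CH(CH2OH): pendant –CH2OH on an sp³ backbone C → alcohol.
  CH(NO2): –NO2 on an sp³ carbon → nitro (the N=O is not a carbonyl).
  COOH: –COOH: carbonyl C bonded to –OH and C → carboxylic acid (the –OH is not a separate alcohol).
Ester appears at: CH(COOCH3) → 1.

1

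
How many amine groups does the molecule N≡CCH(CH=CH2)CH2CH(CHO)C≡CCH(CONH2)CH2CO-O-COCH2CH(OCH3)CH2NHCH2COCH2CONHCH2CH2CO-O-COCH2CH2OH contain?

1

Taking each segment in turn:
  N≡C: N≡C–: carbon triple-bonded to nitrogen → nitrile.
  CH(CH=CH2): pendant –CH=CH2: C=C double bond → alkene.
  CH(CHO): pendant –CHO: carbonyl C bonded to C and H → aldehyde.
  C≡C: C≡C triple bond → alkyne.
  CH(CONH2): pendant –CONH2: carbonyl C bonded to C and N → amide.
  CH2CO-O-COCH2: two acyl groups sharing one oxygen, –C(=O)–O–C(=O)– → anhydride.
  CH(OCH3): pendant –OCH3: C–O–C with sp³ C, no adjacent C=O → ether.
  CH2NHCH2: C–N–C with sp³ carbons and no adjacent C=O → amine (secondary).
  CO: –C(=O)– with carbon on both sides → ketone.
  CH2CONHCH2: –C(=O)–N– linkage → amide (the N is not an amine).
  CH2CO-O-COCH2: two acyl groups sharing one oxygen, –C(=O)–O–C(=O)– → anhydride.
  CH2OH: –OH on an sp³ carbon → alcohol.
Amine appears at: CH2NHCH2 → 1.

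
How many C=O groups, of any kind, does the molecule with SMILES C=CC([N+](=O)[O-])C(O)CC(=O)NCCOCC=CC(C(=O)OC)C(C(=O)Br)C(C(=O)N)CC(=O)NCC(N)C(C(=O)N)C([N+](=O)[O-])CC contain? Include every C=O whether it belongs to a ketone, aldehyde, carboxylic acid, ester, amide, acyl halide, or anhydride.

CH2CONHCH2: amide, 1 C=O (running total 1).
CH(COOCH3): ester, 1 C=O (running total 2).
CH(COBr): acyl halide, 1 C=O (running total 3).
CH(CONH2): amide, 1 C=O (running total 4).
CH2CONHCH2: amide, 1 C=O (running total 5).
CH(CONH2): amide, 1 C=O (running total 6).

6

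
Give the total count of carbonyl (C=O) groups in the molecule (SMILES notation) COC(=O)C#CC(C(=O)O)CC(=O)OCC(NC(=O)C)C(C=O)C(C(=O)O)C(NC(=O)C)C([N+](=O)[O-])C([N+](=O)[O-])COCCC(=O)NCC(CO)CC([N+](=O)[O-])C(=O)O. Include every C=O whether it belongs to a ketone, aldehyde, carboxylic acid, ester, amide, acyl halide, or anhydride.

9

CH3OOC: ester, 1 C=O (running total 1).
CH(COOH): carboxylic acid, 1 C=O (running total 2).
CH2COOCH2: ester, 1 C=O (running total 3).
CH(NHCOCH3): amide, 1 C=O (running total 4).
CH(CHO): aldehyde, 1 C=O (running total 5).
CH(COOH): carboxylic acid, 1 C=O (running total 6).
CH(NHCOCH3): amide, 1 C=O (running total 7).
CH2CONHCH2: amide, 1 C=O (running total 8).
COOH: carboxylic acid, 1 C=O (running total 9).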